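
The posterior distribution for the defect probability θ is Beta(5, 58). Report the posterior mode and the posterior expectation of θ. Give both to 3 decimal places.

posterior mode = 0.066, posterior expectation = 0.079

Mode = (5−1)/(5+58−2) = 4/61 = 0.066.
Mean = 5/(5+58) = 5/63 = 0.079.
The mean is pulled above the mode by the posterior's right skew.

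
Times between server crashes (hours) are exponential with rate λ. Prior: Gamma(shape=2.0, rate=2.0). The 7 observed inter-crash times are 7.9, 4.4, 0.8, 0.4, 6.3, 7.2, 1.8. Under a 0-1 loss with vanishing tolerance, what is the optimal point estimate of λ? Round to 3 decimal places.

0.260

Σ times = 28.8. Posterior: Gamma(shape = 2.0+7 = 9.0, rate = 2.0+28.8 = 30.8).
Mode = (α−1)/β = 8.0/30.8 = 0.260.
Mean = α/β = 9.0/30.8 = 0.292.
This is the posterior mode — the MAP estimate.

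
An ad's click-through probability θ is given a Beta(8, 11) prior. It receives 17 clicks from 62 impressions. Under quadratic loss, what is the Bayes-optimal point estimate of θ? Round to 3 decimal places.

Posterior: Beta(8+17, 11+45) = Beta(25, 56).
Mode = (25−1)/(25+56−2) = 24/79 = 0.304.
Mean = 25/(25+56) = 25/81 = 0.309.
Quadratic loss ⇒ the optimal estimator is the posterior mean.

0.309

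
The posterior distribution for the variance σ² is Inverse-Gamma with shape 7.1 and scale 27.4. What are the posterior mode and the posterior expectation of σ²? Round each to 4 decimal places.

posterior mode = 3.3827, posterior expectation = 4.4918

Mode = β/(α+1) = 27.4/8.1 = 3.3827.
Mean = β/(α−1) = 27.4/6.1 = 4.4918.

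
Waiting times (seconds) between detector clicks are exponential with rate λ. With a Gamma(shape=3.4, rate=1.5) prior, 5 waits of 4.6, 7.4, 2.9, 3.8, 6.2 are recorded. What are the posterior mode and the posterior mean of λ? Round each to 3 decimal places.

MAP: 0.280. Posterior mean: 0.318.

Σ times = 24.9. Posterior: Gamma(shape = 3.4+5 = 8.4, rate = 1.5+24.9 = 26.4).
Mode = (α−1)/β = 7.4/26.4 = 0.280.
Mean = α/β = 8.4/26.4 = 0.318.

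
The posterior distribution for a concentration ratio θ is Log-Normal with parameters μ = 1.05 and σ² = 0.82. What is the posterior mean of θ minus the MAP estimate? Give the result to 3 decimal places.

3.047

Mode = exp(μ − σ²) = exp(0.23) = 1.259.
Mean = exp(μ + σ²/2) = exp(1.460) = 4.306.
Difference = 4.306 − 1.259 = 3.047.
The posterior is right-skewed, so the mean exceeds the mode.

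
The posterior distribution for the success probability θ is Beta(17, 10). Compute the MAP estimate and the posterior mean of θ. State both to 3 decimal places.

MAP: 0.640. Posterior mean: 0.630.

Mode = (17−1)/(17+10−2) = 16/25 = 0.640.
Mean = 17/(17+10) = 17/27 = 0.630.
Mode > mean: the posterior has a left tail.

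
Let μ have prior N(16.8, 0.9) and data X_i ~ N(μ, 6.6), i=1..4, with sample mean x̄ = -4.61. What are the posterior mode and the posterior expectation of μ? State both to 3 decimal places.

MAP = 9.244; posterior mean = 9.244

Posterior for μ is Normal. Precision-weighted mean: (1/0.9·16.8 + 4/6.6·-4.61) / (1/0.9 + 4/6.6) = 9.244.
A Normal posterior is symmetric, so mode = mean.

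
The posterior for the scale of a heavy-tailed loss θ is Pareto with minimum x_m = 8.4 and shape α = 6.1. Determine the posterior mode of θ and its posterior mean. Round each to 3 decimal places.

The Pareto density is strictly decreasing on [x_m, ∞), so the mode is x_m = 8.400.
Mean = α·x_m/(α−1) = 6.1·8.4/5.1 = 10.047.
Right-skewed posterior ⇒ mode < mean.

θ_MAP = 8.400, E[θ|data] = 10.047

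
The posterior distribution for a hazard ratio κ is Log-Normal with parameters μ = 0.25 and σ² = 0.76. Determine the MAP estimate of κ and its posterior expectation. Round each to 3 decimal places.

Mode = exp(μ − σ²) = exp(-0.51) = 0.600.
Mean = exp(μ + σ²/2) = exp(0.630) = 1.878.
The posterior is right-skewed, so the mean exceeds the mode.

MAP estimate = 0.600, posterior expectation = 1.878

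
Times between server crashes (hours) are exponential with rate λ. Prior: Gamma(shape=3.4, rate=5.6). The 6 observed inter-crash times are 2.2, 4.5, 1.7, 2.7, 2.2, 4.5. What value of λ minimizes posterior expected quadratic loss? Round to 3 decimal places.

0.402

Σ times = 17.8. Posterior: Gamma(shape = 3.4+6 = 9.4, rate = 5.6+17.8 = 23.4).
Mode = (α−1)/β = 8.4/23.4 = 0.359.
Mean = α/β = 9.4/23.4 = 0.402.
Quadratic loss ⇒ the optimal estimator is the posterior mean.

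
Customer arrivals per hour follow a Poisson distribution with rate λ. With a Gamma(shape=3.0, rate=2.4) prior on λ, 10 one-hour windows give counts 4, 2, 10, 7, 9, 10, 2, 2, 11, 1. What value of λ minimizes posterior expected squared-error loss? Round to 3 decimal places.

4.919

Σ counts = 58. Posterior: Gamma(shape = 3.0+58 = 61.0, rate = 2.4+10 = 12.4).
Mode = (α−1)/β = 60.0/12.4 = 4.839.
Mean = α/β = 61.0/12.4 = 4.919.
Squared-error loss ⇒ the optimal estimator is the posterior mean.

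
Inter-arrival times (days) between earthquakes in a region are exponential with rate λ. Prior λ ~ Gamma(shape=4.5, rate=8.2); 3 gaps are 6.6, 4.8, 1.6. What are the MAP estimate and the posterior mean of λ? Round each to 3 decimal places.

Σ times = 13.0. Posterior: Gamma(shape = 4.5+3 = 7.5, rate = 8.2+13.0 = 21.2).
Mode = (α−1)/β = 6.5/21.2 = 0.307.
Mean = α/β = 7.5/21.2 = 0.354.
The posterior is right-skewed, so the mean exceeds the mode.

λ_MAP = 0.307, E[λ|data] = 0.354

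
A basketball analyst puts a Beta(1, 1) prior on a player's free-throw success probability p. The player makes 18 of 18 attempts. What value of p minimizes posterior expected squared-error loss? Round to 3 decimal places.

Posterior: Beta(1+18, 1+0) = Beta(19, 1).
Since β = 1 ≤ 1 and α > 1, the Beta density is monotone increasing on [0,1]; the mode is at 1.
Mean = 19/(19+1) = 0.950.
Squared-error loss ⇒ the optimal estimator is the posterior mean.

0.950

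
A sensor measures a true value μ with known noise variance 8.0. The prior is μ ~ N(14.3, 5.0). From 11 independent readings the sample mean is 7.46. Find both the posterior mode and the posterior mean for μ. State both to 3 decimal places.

MAP: 8.329. Posterior mean: 8.329.

Posterior for μ is Normal. Precision-weighted mean: (1/5.0·14.3 + 11/8.0·7.46) / (1/5.0 + 11/8.0) = 8.329.
A Normal posterior is symmetric, so mode = mean.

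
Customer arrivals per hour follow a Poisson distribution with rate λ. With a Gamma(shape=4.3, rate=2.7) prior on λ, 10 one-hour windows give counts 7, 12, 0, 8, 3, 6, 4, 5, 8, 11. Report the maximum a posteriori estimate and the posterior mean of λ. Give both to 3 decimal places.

Σ counts = 64. Posterior: Gamma(shape = 4.3+64 = 68.3, rate = 2.7+10 = 12.7).
Mode = (α−1)/β = 67.3/12.7 = 5.299.
Mean = α/β = 68.3/12.7 = 5.378.
The mean is pulled above the mode by the posterior's right skew.

MAP: 5.299. Posterior mean: 5.378.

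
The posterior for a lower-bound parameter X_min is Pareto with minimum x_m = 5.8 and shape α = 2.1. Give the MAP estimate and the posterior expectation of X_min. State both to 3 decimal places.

MAP: 5.800. Posterior mean: 11.073.

The Pareto density is strictly decreasing on [x_m, ∞), so the mode is x_m = 5.800.
Mean = α·x_m/(α−1) = 2.1·5.8/1.1 = 11.073.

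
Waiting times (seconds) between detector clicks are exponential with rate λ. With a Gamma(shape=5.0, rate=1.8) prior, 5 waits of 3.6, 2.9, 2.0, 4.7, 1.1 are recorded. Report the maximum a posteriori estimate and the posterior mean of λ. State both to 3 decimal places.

MAP = 0.559; posterior mean = 0.621

Σ times = 14.3. Posterior: Gamma(shape = 5.0+5 = 10.0, rate = 1.8+14.3 = 16.1).
Mode = (α−1)/β = 9.0/16.1 = 0.559.
Mean = α/β = 10.0/16.1 = 0.621.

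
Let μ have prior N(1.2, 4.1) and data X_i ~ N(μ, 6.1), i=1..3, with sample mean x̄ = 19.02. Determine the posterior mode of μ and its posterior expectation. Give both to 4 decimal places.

MAP: 13.1123. Posterior mean: 13.1123.

Posterior for μ is Normal. Precision-weighted mean: (1/4.1·1.2 + 3/6.1·19.02) / (1/4.1 + 3/6.1) = 13.1123.
A Normal posterior is symmetric, so mode = mean.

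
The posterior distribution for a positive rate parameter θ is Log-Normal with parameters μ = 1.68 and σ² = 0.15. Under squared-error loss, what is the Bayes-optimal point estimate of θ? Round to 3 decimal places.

5.783

Mode = exp(μ − σ²) = exp(1.53) = 4.618.
Mean = exp(μ + σ²/2) = exp(1.755) = 5.783.
Squared-error loss ⇒ the optimal estimator is the posterior mean.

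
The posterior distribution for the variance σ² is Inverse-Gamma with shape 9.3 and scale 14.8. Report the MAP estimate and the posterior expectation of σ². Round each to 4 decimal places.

MAP: 1.4369. Posterior mean: 1.7831.

Mode = β/(α+1) = 14.8/10.3 = 1.4369.
Mean = β/(α−1) = 14.8/8.3 = 1.7831.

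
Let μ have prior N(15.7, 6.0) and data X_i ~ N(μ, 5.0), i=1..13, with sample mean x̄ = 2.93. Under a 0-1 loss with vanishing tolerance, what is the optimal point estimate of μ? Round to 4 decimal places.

Posterior for μ is Normal. Precision-weighted mean: (1/6.0·15.7 + 13/5.0·2.93) / (1/6.0 + 13/5.0) = 3.6993.
A Normal posterior is symmetric, so mode = mean.
This is the posterior mode — the MAP estimate.

3.6993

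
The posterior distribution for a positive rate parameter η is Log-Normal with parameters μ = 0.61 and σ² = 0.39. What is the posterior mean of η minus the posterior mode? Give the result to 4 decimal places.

0.9906

Mode = exp(μ − σ²) = exp(0.22) = 1.2461.
Mean = exp(μ + σ²/2) = exp(0.805) = 2.2367.
Difference = 2.2367 − 1.2461 = 0.9906.
Mean > mode: the posterior has a right tail.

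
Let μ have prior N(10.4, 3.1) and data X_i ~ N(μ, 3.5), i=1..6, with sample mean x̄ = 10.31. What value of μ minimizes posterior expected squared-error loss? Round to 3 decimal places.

10.324

Posterior for μ is Normal. Precision-weighted mean: (1/3.1·10.4 + 6/3.5·10.31) / (1/3.1 + 6/3.5) = 10.324.
A Normal posterior is symmetric, so mode = mean.
Squared-error loss ⇒ the optimal estimator is the posterior mean.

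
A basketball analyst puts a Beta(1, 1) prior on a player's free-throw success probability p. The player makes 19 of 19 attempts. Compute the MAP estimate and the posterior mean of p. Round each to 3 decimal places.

MAP = 1.000, posterior mean = 0.952

Posterior: Beta(1+19, 1+0) = Beta(20, 1).
Since β = 1 ≤ 1 and α > 1, the Beta density is monotone increasing on [0,1]; the mode is at 1.
Mean = 20/(20+1) = 0.952.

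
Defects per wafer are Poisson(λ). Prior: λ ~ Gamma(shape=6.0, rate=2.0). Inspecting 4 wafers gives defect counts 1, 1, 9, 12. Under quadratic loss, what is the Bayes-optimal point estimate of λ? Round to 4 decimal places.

Σ counts = 23. Posterior: Gamma(shape = 6.0+23 = 29.0, rate = 2.0+4 = 6.0).
Mode = (α−1)/β = 28.0/6.0 = 4.6667.
Mean = α/β = 29.0/6.0 = 4.8333.
Quadratic loss ⇒ the optimal estimator is the posterior mean.

4.8333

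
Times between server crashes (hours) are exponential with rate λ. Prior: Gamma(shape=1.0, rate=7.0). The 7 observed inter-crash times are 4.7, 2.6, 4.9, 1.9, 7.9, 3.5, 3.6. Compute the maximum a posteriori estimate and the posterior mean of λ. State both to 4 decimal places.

maximum a posteriori estimate = 0.1939, posterior mean = 0.2216

Σ times = 29.1. Posterior: Gamma(shape = 1.0+7 = 8.0, rate = 7.0+29.1 = 36.1).
Mode = (α−1)/β = 7.0/36.1 = 0.1939.
Mean = α/β = 8.0/36.1 = 0.2216.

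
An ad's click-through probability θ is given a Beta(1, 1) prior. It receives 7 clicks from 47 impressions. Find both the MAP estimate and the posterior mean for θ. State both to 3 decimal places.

Posterior: Beta(1+7, 1+40) = Beta(8, 41).
Mode = (8−1)/(8+41−2) = 7/47 = 0.149.
With a flat prior the MAP equals the MLE, 7/47.
Mean = 8/(8+41) = 8/49 = 0.163.

MAP = 0.149; posterior mean = 0.163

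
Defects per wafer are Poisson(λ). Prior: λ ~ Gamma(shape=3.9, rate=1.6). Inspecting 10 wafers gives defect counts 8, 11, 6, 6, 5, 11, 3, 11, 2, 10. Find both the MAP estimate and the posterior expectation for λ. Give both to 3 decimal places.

Σ counts = 73. Posterior: Gamma(shape = 3.9+73 = 76.9, rate = 1.6+10 = 11.6).
Mode = (α−1)/β = 75.9/11.6 = 6.543.
Mean = α/β = 76.9/11.6 = 6.629.
Mean > mode: the posterior has a right tail.

MAP = 6.543; posterior mean = 6.629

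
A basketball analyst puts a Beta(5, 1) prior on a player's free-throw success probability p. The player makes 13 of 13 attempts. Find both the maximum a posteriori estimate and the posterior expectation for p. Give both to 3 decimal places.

MAP = 1.000; posterior mean = 0.947

Posterior: Beta(5+13, 1+0) = Beta(18, 1).
Since β = 1 ≤ 1 and α > 1, the Beta density is monotone increasing on [0,1]; the mode is at 1.
Mean = 18/(18+1) = 0.947.
Left-skewed posterior ⇒ mean < mode.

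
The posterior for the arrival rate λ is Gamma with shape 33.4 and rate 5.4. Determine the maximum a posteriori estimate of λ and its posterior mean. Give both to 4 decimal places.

maximum a posteriori estimate = 6.0000, posterior mean = 6.1852

Mode = (α−1)/β = 32.4/5.4 = 6.0000.
Mean = α/β = 33.4/5.4 = 6.1852.
Mean > mode: the posterior has a right tail.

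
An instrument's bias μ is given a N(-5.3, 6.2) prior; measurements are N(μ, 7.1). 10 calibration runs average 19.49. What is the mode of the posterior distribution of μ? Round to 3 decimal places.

Posterior for μ is Normal. Precision-weighted mean: (1/6.2·-5.3 + 10/7.1·19.49) / (1/6.2 + 10/7.1) = 16.943.
A Normal posterior is symmetric, so mode = mean.
This is the posterior mode — the MAP estimate.

16.943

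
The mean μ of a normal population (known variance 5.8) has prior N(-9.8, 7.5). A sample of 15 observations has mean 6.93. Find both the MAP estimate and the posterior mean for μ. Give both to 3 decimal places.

Posterior for μ is Normal. Precision-weighted mean: (1/7.5·-9.8 + 15/5.8·6.93) / (1/7.5 + 15/5.8) = 6.110.
A Normal posterior is symmetric, so mode = mean.

μ_MAP = 6.110, E[μ|data] = 6.110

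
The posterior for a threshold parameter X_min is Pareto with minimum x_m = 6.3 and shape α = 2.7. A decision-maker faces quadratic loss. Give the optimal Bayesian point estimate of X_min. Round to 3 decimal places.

10.006

The Pareto density is strictly decreasing on [x_m, ∞), so the mode is x_m = 6.300.
Mean = α·x_m/(α−1) = 2.7·6.3/1.7 = 10.006.
Quadratic loss ⇒ the optimal estimator is the posterior mean.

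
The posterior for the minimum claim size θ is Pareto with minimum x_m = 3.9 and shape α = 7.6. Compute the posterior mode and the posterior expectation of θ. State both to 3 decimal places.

θ_MAP = 3.900, E[θ|data] = 4.491

The Pareto density is strictly decreasing on [x_m, ∞), so the mode is x_m = 3.900.
Mean = α·x_m/(α−1) = 7.6·3.9/6.6 = 4.491.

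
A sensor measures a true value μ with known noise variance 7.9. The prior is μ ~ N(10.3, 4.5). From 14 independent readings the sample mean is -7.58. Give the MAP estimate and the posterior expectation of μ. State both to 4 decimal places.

MAP: -5.5877. Posterior mean: -5.5877.

Posterior for μ is Normal. Precision-weighted mean: (1/4.5·10.3 + 14/7.9·-7.58) / (1/4.5 + 14/7.9) = -5.5877.
A Normal posterior is symmetric, so mode = mean.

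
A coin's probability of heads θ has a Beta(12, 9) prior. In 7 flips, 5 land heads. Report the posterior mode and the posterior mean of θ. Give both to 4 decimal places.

Posterior: Beta(12+5, 9+2) = Beta(17, 11).
Mode = (17−1)/(17+11−2) = 16/26 = 0.6154.
Mean = 17/(17+11) = 17/28 = 0.6071.

MAP = 0.6154; posterior mean = 0.6071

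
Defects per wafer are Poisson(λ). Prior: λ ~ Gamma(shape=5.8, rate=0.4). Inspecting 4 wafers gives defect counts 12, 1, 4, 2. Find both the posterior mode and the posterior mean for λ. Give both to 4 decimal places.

Σ counts = 19. Posterior: Gamma(shape = 5.8+19 = 24.8, rate = 0.4+4 = 4.4).
Mode = (α−1)/β = 23.8/4.4 = 5.4091.
Mean = α/β = 24.8/4.4 = 5.6364.
Right-skewed posterior ⇒ mode < mean.

MAP: 5.4091. Posterior mean: 5.6364.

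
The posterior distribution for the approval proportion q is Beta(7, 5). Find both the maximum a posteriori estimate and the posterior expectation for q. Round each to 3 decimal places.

Mode = (7−1)/(7+5−2) = 6/10 = 0.600.
Mean = 7/(7+5) = 7/12 = 0.583.

MAP: 0.600. Posterior mean: 0.583.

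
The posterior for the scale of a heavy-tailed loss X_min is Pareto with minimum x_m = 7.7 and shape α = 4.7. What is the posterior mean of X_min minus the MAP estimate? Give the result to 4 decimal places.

The Pareto density is strictly decreasing on [x_m, ∞), so the mode is x_m = 7.7000.
Mean = α·x_m/(α−1) = 4.7·7.7/3.7 = 9.7811.
Difference = 9.7811 − 7.7000 = 2.0811.
Right-skewed posterior ⇒ mode < mean.

2.0811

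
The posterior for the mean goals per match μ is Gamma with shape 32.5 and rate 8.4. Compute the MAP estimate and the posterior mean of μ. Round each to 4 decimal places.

MAP: 3.7500. Posterior mean: 3.8690.

Mode = (α−1)/β = 31.5/8.4 = 3.7500.
Mean = α/β = 32.5/8.4 = 3.8690.
The posterior is right-skewed, so the mean exceeds the mode.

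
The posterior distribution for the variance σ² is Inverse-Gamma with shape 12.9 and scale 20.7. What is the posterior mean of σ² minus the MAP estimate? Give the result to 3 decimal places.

0.250

Mode = β/(α+1) = 20.7/13.9 = 1.489.
Mean = β/(α−1) = 20.7/11.9 = 1.739.
Difference = 1.739 − 1.489 = 0.250.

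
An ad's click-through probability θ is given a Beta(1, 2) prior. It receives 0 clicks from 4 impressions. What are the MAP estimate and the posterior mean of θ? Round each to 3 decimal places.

Posterior: Beta(1+0, 2+4) = Beta(1, 6).
Since α = 1 ≤ 1 and β > 1, the Beta density is monotone decreasing on [0,1]; the mode is at 0.
Mean = 1/(1+6) = 0.143.

MAP = 0.000, posterior mean = 0.143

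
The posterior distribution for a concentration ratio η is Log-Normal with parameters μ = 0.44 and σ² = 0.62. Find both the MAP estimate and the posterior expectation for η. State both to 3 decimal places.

Mode = exp(μ − σ²) = exp(-0.18) = 0.835.
Mean = exp(μ + σ²/2) = exp(0.750) = 2.117.

η_MAP = 0.835, E[η|data] = 2.117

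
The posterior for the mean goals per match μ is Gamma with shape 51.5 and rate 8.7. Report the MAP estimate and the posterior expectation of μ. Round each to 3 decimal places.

Mode = (α−1)/β = 50.5/8.7 = 5.805.
Mean = α/β = 51.5/8.7 = 5.920.
Mean > mode: the posterior has a right tail.

MAP = 5.805, posterior mean = 5.920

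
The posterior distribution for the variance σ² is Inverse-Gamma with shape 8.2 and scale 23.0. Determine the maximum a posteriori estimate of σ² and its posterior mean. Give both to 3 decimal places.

σ²_MAP = 2.500, E[σ²|data] = 3.194

Mode = β/(α+1) = 23.0/9.2 = 2.500.
Mean = β/(α−1) = 23.0/7.2 = 3.194.
Right-skewed posterior ⇒ mode < mean.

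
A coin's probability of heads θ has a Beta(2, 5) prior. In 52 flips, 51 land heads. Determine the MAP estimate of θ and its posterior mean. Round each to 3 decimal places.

MAP = 0.912; posterior mean = 0.898

Posterior: Beta(2+51, 5+1) = Beta(53, 6).
Mode = (53−1)/(53+6−2) = 52/57 = 0.912.
Mean = 53/(53+6) = 53/59 = 0.898.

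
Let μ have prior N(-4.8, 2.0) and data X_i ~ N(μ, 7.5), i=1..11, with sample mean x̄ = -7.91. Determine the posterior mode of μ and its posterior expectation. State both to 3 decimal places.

μ_MAP = -7.119, E[μ|data] = -7.119

Posterior for μ is Normal. Precision-weighted mean: (1/2.0·-4.8 + 11/7.5·-7.91) / (1/2.0 + 11/7.5) = -7.119.
A Normal posterior is symmetric, so mode = mean.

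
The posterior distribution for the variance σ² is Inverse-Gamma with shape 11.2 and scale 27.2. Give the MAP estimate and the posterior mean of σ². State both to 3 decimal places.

Mode = β/(α+1) = 27.2/12.2 = 2.230.
Mean = β/(α−1) = 27.2/10.2 = 2.667.

MAP = 2.230; posterior mean = 2.667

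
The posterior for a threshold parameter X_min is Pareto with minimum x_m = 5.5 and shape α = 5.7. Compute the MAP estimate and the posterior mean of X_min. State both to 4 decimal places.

X_min_MAP = 5.5000, E[X_min|data] = 6.6702

The Pareto density is strictly decreasing on [x_m, ∞), so the mode is x_m = 5.5000.
Mean = α·x_m/(α−1) = 5.7·5.5/4.7 = 6.6702.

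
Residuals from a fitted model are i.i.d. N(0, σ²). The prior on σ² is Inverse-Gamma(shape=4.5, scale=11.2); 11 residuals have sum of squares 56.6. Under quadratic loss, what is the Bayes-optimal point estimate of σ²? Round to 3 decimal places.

Posterior: Inverse-Gamma(shape = 4.5+11/2 = 10.0, scale = 11.2+56.6/2 = 39.5).
Mode = β/(α+1) = 39.5/11.0 = 3.591.
Mean = β/(α−1) = 39.5/9.0 = 4.389.
Quadratic loss ⇒ the optimal estimator is the posterior mean.

4.389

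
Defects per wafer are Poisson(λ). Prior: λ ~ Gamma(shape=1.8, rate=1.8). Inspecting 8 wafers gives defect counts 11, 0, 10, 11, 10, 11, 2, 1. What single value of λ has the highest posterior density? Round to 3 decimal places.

5.796

Σ counts = 56. Posterior: Gamma(shape = 1.8+56 = 57.8, rate = 1.8+8 = 9.8).
Mode = (α−1)/β = 56.8/9.8 = 5.796.
Mean = α/β = 57.8/9.8 = 5.898.
This is the posterior mode — the MAP estimate.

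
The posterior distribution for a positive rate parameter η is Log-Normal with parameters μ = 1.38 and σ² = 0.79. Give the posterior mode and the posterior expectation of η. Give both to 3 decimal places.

η_MAP = 1.804, E[η|data] = 5.900

Mode = exp(μ − σ²) = exp(0.59) = 1.804.
Mean = exp(μ + σ²/2) = exp(1.775) = 5.900.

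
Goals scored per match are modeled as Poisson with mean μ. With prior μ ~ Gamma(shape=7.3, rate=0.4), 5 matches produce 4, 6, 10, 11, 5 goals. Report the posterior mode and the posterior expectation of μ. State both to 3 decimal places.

posterior mode = 7.833, posterior expectation = 8.019

Σ counts = 36. Posterior: Gamma(shape = 7.3+36 = 43.3, rate = 0.4+5 = 5.4).
Mode = (α−1)/β = 42.3/5.4 = 7.833.
Mean = α/β = 43.3/5.4 = 8.019.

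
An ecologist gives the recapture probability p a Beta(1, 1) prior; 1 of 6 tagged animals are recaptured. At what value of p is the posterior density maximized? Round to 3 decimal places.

Posterior: Beta(1+1, 1+5) = Beta(2, 6).
Mode = (2−1)/(2+6−2) = 1/6 = 0.167.
With a flat prior the MAP equals the MLE, 1/6.
Mean = 2/(2+6) = 2/8 = 0.250.
This is the posterior mode — the MAP estimate.

0.167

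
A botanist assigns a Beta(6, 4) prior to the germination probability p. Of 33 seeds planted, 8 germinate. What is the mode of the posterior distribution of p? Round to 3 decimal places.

0.317

Posterior: Beta(6+8, 4+25) = Beta(14, 29).
Mode = (14−1)/(14+29−2) = 13/41 = 0.317.
Mean = 14/(14+29) = 14/43 = 0.326.
This is the posterior mode — the MAP estimate.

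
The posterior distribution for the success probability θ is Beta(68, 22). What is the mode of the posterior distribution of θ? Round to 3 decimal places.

0.761

Mode = (68−1)/(68+22−2) = 67/88 = 0.761.
Mean = 68/(68+22) = 68/90 = 0.756.
This is the posterior mode — the MAP estimate.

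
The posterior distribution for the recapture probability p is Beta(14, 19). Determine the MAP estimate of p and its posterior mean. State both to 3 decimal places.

Mode = (14−1)/(14+19−2) = 13/31 = 0.419.
Mean = 14/(14+19) = 14/33 = 0.424.
The mean is pulled above the mode by the posterior's right skew.

MAP: 0.419. Posterior mean: 0.424.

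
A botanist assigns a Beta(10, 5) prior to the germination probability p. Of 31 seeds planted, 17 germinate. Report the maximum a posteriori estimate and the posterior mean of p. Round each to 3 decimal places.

Posterior: Beta(10+17, 5+14) = Beta(27, 19).
Mode = (27−1)/(27+19−2) = 26/44 = 0.591.
Mean = 27/(27+19) = 27/46 = 0.587.

maximum a posteriori estimate = 0.591, posterior mean = 0.587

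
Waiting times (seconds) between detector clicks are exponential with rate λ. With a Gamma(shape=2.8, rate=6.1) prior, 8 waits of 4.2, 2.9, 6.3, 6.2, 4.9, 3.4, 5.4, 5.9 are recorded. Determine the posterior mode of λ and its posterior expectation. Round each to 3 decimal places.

MAP: 0.216. Posterior mean: 0.238.

Σ times = 39.2. Posterior: Gamma(shape = 2.8+8 = 10.8, rate = 6.1+39.2 = 45.3).
Mode = (α−1)/β = 9.8/45.3 = 0.216.
Mean = α/β = 10.8/45.3 = 0.238.
The posterior is right-skewed, so the mean exceeds the mode.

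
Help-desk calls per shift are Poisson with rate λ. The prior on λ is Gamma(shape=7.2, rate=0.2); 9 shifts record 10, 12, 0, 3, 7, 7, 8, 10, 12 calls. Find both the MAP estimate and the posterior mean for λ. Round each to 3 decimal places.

Σ counts = 69. Posterior: Gamma(shape = 7.2+69 = 76.2, rate = 0.2+9 = 9.2).
Mode = (α−1)/β = 75.2/9.2 = 8.174.
Mean = α/β = 76.2/9.2 = 8.283.

MAP: 8.174. Posterior mean: 8.283.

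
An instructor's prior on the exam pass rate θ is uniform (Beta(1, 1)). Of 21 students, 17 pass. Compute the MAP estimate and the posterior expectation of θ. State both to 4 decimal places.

MAP: 0.8095. Posterior mean: 0.7826.

Posterior: Beta(1+17, 1+4) = Beta(18, 5).
Mode = (18−1)/(18+5−2) = 17/21 = 0.8095.
With a flat prior the MAP equals the MLE, 17/21.
Mean = 18/(18+5) = 18/23 = 0.7826.
The mean is pulled below the mode by the posterior's left skew.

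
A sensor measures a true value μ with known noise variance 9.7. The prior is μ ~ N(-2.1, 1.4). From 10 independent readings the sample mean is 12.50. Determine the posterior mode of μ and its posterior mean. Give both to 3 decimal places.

μ_MAP = 6.524, E[μ|data] = 6.524

Posterior for μ is Normal. Precision-weighted mean: (1/1.4·-2.1 + 10/9.7·12.50) / (1/1.4 + 10/9.7) = 6.524.
A Normal posterior is symmetric, so mode = mean.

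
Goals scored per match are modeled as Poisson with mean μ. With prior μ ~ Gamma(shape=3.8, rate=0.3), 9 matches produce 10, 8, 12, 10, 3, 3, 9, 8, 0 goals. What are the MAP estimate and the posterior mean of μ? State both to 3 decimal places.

Σ counts = 63. Posterior: Gamma(shape = 3.8+63 = 66.8, rate = 0.3+9 = 9.3).
Mode = (α−1)/β = 65.8/9.3 = 7.075.
Mean = α/β = 66.8/9.3 = 7.183.
Mean > mode: the posterior has a right tail.

MAP: 7.075. Posterior mean: 7.183.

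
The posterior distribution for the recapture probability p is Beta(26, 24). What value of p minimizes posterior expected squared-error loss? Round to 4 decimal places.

0.5200

Mode = (26−1)/(26+24−2) = 25/48 = 0.5208.
Mean = 26/(26+24) = 26/50 = 0.5200.
Squared-error loss ⇒ the optimal estimator is the posterior mean.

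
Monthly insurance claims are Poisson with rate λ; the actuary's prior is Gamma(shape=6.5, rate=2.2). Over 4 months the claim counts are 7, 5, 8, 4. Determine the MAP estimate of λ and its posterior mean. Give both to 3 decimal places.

Σ counts = 24. Posterior: Gamma(shape = 6.5+24 = 30.5, rate = 2.2+4 = 6.2).
Mode = (α−1)/β = 29.5/6.2 = 4.758.
Mean = α/β = 30.5/6.2 = 4.919.

MAP = 4.758, posterior mean = 4.919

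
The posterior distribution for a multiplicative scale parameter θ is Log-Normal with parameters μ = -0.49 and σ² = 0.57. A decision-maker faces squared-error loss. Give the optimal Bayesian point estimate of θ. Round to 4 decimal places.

Mode = exp(μ − σ²) = exp(-1.06) = 0.3465.
Mean = exp(μ + σ²/2) = exp(-0.205) = 0.8146.
Squared-error loss ⇒ the optimal estimator is the posterior mean.

0.8146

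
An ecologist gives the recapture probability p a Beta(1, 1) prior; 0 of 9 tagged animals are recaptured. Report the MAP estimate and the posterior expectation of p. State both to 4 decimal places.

Posterior: Beta(1+0, 1+9) = Beta(1, 10).
Since α = 1 ≤ 1 and β > 1, the Beta density is monotone decreasing on [0,1]; the mode is at 0.
Mean = 1/(1+10) = 0.0909.

p_MAP = 0.0000, E[p|data] = 0.0909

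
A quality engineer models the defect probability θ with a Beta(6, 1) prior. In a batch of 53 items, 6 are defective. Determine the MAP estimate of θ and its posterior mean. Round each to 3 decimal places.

MAP estimate = 0.190, posterior mean = 0.200

Posterior: Beta(6+6, 1+47) = Beta(12, 48).
Mode = (12−1)/(12+48−2) = 11/58 = 0.190.
Mean = 12/(12+48) = 12/60 = 0.200.
The posterior is right-skewed, so the mean exceeds the mode.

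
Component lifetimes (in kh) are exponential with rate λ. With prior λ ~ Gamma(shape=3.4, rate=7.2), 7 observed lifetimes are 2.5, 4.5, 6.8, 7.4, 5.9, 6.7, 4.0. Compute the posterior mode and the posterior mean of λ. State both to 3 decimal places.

posterior mode = 0.209, posterior mean = 0.231

Σ times = 37.8. Posterior: Gamma(shape = 3.4+7 = 10.4, rate = 7.2+37.8 = 45.0).
Mode = (α−1)/β = 9.4/45.0 = 0.209.
Mean = α/β = 10.4/45.0 = 0.231.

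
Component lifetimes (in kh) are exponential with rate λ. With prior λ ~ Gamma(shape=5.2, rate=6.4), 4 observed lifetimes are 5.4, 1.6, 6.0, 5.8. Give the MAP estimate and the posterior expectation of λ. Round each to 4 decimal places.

MAP: 0.3254. Posterior mean: 0.3651.

Σ times = 18.8. Posterior: Gamma(shape = 5.2+4 = 9.2, rate = 6.4+18.8 = 25.2).
Mode = (α−1)/β = 8.2/25.2 = 0.3254.
Mean = α/β = 9.2/25.2 = 0.3651.
The posterior is right-skewed, so the mean exceeds the mode.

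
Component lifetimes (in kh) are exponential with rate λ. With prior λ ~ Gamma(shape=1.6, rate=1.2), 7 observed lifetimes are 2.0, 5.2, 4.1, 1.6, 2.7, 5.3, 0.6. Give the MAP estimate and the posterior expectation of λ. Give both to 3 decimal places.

Σ times = 21.5. Posterior: Gamma(shape = 1.6+7 = 8.6, rate = 1.2+21.5 = 22.7).
Mode = (α−1)/β = 7.6/22.7 = 0.335.
Mean = α/β = 8.6/22.7 = 0.379.

MAP estimate = 0.335, posterior expectation = 0.379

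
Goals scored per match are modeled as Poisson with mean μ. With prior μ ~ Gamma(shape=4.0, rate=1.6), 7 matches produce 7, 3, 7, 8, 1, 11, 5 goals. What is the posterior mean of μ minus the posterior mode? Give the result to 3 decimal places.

0.116

Σ counts = 42. Posterior: Gamma(shape = 4.0+42 = 46.0, rate = 1.6+7 = 8.6).
Mode = (α−1)/β = 45.0/8.6 = 5.233.
Mean = α/β = 46.0/8.6 = 5.349.
Difference = 5.349 − 5.233 = 0.116.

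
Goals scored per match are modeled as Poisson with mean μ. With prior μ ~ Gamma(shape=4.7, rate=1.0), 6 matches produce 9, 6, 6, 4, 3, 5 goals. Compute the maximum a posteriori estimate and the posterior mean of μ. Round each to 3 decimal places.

Σ counts = 33. Posterior: Gamma(shape = 4.7+33 = 37.7, rate = 1.0+6 = 7.0).
Mode = (α−1)/β = 36.7/7.0 = 5.243.
Mean = α/β = 37.7/7.0 = 5.386.

MAP = 5.243; posterior mean = 5.386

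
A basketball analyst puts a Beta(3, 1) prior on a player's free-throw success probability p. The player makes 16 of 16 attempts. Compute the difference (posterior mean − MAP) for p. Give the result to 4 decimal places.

Posterior: Beta(3+16, 1+0) = Beta(19, 1).
Since β = 1 ≤ 1 and α > 1, the Beta density is monotone increasing on [0,1]; the mode is at 1.
Mean = 19/(19+1) = 0.9500.
Difference = 0.9500 − 1.0000 = -0.0500.

-0.0500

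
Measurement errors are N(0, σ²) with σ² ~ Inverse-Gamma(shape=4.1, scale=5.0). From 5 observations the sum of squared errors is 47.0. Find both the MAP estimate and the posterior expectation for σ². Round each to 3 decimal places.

Posterior: Inverse-Gamma(shape = 4.1+5/2 = 6.6, scale = 5.0+47.0/2 = 28.5).
Mode = β/(α+1) = 28.5/7.6 = 3.750.
Mean = β/(α−1) = 28.5/5.6 = 5.089.
The posterior is right-skewed, so the mean exceeds the mode.

MAP = 3.750, posterior mean = 5.089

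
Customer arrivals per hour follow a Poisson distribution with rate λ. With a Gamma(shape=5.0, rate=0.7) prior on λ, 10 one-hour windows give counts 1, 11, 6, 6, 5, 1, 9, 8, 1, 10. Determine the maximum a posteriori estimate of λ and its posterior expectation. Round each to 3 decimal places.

maximum a posteriori estimate = 5.794, posterior expectation = 5.888

Σ counts = 58. Posterior: Gamma(shape = 5.0+58 = 63.0, rate = 0.7+10 = 10.7).
Mode = (α−1)/β = 62.0/10.7 = 5.794.
Mean = α/β = 63.0/10.7 = 5.888.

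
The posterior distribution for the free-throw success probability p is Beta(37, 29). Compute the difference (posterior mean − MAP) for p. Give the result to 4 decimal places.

Mode = (37−1)/(37+29−2) = 36/64 = 0.5625.
Mean = 37/(37+29) = 37/66 = 0.5606.
Difference = 0.5606 − 0.5625 = -0.0019.

-0.0019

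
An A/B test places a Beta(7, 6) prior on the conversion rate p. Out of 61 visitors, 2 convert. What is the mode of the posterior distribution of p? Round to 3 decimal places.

0.111

Posterior: Beta(7+2, 6+59) = Beta(9, 65).
Mode = (9−1)/(9+65−2) = 8/72 = 0.111.
Mean = 9/(9+65) = 9/74 = 0.122.
This is the posterior mode — the MAP estimate.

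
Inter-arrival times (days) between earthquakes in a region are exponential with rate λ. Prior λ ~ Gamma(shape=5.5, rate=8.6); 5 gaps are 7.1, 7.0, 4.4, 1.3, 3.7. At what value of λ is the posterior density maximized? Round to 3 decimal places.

0.296

Σ times = 23.5. Posterior: Gamma(shape = 5.5+5 = 10.5, rate = 8.6+23.5 = 32.1).
Mode = (α−1)/β = 9.5/32.1 = 0.296.
Mean = α/β = 10.5/32.1 = 0.327.
This is the posterior mode — the MAP estimate.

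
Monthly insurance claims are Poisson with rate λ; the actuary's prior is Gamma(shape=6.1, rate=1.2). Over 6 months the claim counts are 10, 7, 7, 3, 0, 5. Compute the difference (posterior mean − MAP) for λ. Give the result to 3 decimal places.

Σ counts = 32. Posterior: Gamma(shape = 6.1+32 = 38.1, rate = 1.2+6 = 7.2).
Mode = (α−1)/β = 37.1/7.2 = 5.153.
Mean = α/β = 38.1/7.2 = 5.292.
Difference = 5.292 − 5.153 = 0.139.

0.139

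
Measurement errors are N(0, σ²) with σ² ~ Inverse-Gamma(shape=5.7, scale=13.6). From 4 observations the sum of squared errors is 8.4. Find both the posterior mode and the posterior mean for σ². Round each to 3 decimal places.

MAP = 2.046, posterior mean = 2.657

Posterior: Inverse-Gamma(shape = 5.7+4/2 = 7.7, scale = 13.6+8.4/2 = 17.8).
Mode = β/(α+1) = 17.8/8.7 = 2.046.
Mean = β/(α−1) = 17.8/6.7 = 2.657.
Right-skewed posterior ⇒ mode < mean.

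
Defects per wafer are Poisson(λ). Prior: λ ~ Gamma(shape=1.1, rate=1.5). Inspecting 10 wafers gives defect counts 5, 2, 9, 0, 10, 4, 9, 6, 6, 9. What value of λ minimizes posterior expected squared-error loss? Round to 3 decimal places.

Σ counts = 60. Posterior: Gamma(shape = 1.1+60 = 61.1, rate = 1.5+10 = 11.5).
Mode = (α−1)/β = 60.1/11.5 = 5.226.
Mean = α/β = 61.1/11.5 = 5.313.
Squared-error loss ⇒ the optimal estimator is the posterior mean.

5.313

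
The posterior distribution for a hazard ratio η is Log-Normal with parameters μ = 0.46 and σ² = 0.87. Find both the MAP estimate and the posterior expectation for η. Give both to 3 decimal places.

Mode = exp(μ − σ²) = exp(-0.41) = 0.664.
Mean = exp(μ + σ²/2) = exp(0.895) = 2.447.

MAP = 0.664, posterior mean = 2.447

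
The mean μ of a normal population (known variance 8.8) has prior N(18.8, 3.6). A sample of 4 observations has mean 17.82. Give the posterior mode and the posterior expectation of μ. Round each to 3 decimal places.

MAP = 18.192; posterior mean = 18.192

Posterior for μ is Normal. Precision-weighted mean: (1/3.6·18.8 + 4/8.8·17.82) / (1/3.6 + 4/8.8) = 18.192.
A Normal posterior is symmetric, so mode = mean.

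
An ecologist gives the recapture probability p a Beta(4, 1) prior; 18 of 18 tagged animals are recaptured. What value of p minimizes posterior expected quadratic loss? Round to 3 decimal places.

0.957

Posterior: Beta(4+18, 1+0) = Beta(22, 1).
Since β = 1 ≤ 1 and α > 1, the Beta density is monotone increasing on [0,1]; the mode is at 1.
Mean = 22/(22+1) = 0.957.
Quadratic loss ⇒ the optimal estimator is the posterior mean.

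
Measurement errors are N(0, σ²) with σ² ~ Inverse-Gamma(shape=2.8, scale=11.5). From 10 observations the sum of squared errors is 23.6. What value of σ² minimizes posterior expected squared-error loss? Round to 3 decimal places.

Posterior: Inverse-Gamma(shape = 2.8+10/2 = 7.8, scale = 11.5+23.6/2 = 23.3).
Mode = β/(α+1) = 23.3/8.8 = 2.648.
Mean = β/(α−1) = 23.3/6.8 = 3.426.
Squared-error loss ⇒ the optimal estimator is the posterior mean.

3.426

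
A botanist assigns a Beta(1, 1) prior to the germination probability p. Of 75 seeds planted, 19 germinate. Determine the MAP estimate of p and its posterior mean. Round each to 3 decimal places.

Posterior: Beta(1+19, 1+56) = Beta(20, 57).
Mode = (20−1)/(20+57−2) = 19/75 = 0.253.
With a flat prior the MAP equals the MLE, 19/75.
Mean = 20/(20+57) = 20/77 = 0.260.

MAP: 0.253. Posterior mean: 0.260.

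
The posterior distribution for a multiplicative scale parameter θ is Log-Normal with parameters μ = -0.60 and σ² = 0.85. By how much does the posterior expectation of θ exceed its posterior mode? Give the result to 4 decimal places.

0.6049

Mode = exp(μ − σ²) = exp(-1.45) = 0.2346.
Mean = exp(μ + σ²/2) = exp(-0.175) = 0.8395.
Difference = 0.8395 − 0.2346 = 0.6049.
Right-skewed posterior ⇒ mode < mean.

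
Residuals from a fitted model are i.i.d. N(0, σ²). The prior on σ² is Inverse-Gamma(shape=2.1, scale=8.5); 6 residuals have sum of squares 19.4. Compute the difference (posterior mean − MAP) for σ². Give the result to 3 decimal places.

1.455

Posterior: Inverse-Gamma(shape = 2.1+6/2 = 5.1, scale = 8.5+19.4/2 = 18.2).
Mode = β/(α+1) = 18.2/6.1 = 2.984.
Mean = β/(α−1) = 18.2/4.1 = 4.439.
Difference = 4.439 − 2.984 = 1.455.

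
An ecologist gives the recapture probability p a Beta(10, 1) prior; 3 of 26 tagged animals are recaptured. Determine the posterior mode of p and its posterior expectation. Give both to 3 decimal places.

Posterior: Beta(10+3, 1+23) = Beta(13, 24).
Mode = (13−1)/(13+24−2) = 12/35 = 0.343.
Mean = 13/(13+24) = 13/37 = 0.351.
The posterior is right-skewed, so the mean exceeds the mode.

p_MAP = 0.343, E[p|data] = 0.351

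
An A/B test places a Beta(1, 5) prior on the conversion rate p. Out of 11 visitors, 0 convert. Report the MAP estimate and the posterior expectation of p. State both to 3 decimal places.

p_MAP = 0.000, E[p|data] = 0.059

Posterior: Beta(1+0, 5+11) = Beta(1, 16).
Since α = 1 ≤ 1 and β > 1, the Beta density is monotone decreasing on [0,1]; the mode is at 0.
Mean = 1/(1+16) = 0.059.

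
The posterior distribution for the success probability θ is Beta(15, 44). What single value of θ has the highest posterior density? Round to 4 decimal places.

0.2456

Mode = (15−1)/(15+44−2) = 14/57 = 0.2456.
Mean = 15/(15+44) = 15/59 = 0.2542.
This is the posterior mode — the MAP estimate.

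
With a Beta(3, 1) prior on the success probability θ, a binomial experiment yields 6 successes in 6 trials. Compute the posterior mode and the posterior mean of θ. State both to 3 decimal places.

MAP = 1.000, posterior mean = 0.900

Posterior: Beta(3+6, 1+0) = Beta(9, 1).
Since β = 1 ≤ 1 and α > 1, the Beta density is monotone increasing on [0,1]; the mode is at 1.
Mean = 9/(9+1) = 0.900.
Mode > mean: the posterior has a left tail.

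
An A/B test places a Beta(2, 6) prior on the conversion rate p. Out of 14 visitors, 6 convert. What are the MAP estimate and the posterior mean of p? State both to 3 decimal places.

Posterior: Beta(2+6, 6+8) = Beta(8, 14).
Mode = (8−1)/(8+14−2) = 7/20 = 0.350.
Mean = 8/(8+14) = 8/22 = 0.364.
Mean > mode: the posterior has a right tail.

MAP = 0.350, posterior mean = 0.364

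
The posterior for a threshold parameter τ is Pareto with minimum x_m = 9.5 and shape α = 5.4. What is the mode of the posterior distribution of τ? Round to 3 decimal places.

The Pareto density is strictly decreasing on [x_m, ∞), so the mode is x_m = 9.500.
Mean = α·x_m/(α−1) = 5.4·9.5/4.4 = 11.659.
This is the posterior mode — the MAP estimate.

9.500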